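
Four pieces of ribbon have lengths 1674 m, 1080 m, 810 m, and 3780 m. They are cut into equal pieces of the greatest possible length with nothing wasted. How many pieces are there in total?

Piece length = gcd(1674, 1080, 810, 3780).
1674 = 2 × 3^3 × 31
1080 = 2^3 × 3^3 × 5
810 = 2 × 3^4 × 5
3780 = 2^2 × 3^3 × 5 × 7
gcd(1674, 1080, 810, 3780) = 2 × 3^3 = 54.
Total pieces = 1674/54 + 1080/54 + 810/54 + 3780/54 = 31 + 20 + 15 + 70 = 136.

136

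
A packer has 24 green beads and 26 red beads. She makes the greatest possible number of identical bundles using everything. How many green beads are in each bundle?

Number of bundles = gcd(24, 26).
24 = 2^3 × 3
26 = 2 × 13
gcd(24, 26) = 2.
green beads per bundle = 24 / 2 = 12.

12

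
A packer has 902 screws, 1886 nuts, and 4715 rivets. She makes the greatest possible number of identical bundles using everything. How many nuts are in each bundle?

Number of bundles = gcd(902, 1886, 4715).
902 = 2 × 11 × 41
1886 = 2 × 23 × 41
4715 = 5 × 23 × 41
gcd(902, 1886, 4715) = 41.
nuts per bundle = 1886 / 41 = 46.

46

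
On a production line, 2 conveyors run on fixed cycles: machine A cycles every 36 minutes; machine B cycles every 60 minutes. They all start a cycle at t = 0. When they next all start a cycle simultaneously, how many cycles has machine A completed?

They are all back at their starting positions together after one LCM of the periods.
36 = 2^2 × 3^2
60 = 2^2 × 3 × 5
LCM(36, 60) = 2^2 × 3^2 × 5 = 180.
Cycles for period 36: 180 / 36 = 5.

5 cycles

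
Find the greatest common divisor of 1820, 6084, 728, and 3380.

1820 = 2^2 × 5 × 7 × 13
6084 = 2^2 × 3^2 × 13^2
728 = 2^3 × 7 × 13
3380 = 2^2 × 5 × 13^2
gcd(1820, 6084, 728, 3380) = 2^2 × 13 = 52.

52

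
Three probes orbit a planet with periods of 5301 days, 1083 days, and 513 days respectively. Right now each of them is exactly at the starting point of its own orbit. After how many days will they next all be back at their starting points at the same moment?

302157 days

The first simultaneous occurrence is after LCM of the individual periods.
5301 = 3^2 × 19 × 31
1083 = 3 × 19^2
513 = 3^3 × 19
LCM(5301, 1083, 513) = 3^3 × 19^2 × 31 = 302157.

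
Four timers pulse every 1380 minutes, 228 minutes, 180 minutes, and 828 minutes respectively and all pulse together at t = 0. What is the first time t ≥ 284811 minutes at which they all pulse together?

Joint pulses occur at multiples of LCM(1380, 228, 180, 828).
1380 = 2^2 × 3 × 5 × 23
228 = 2^2 × 3 × 19
180 = 2^2 × 3^2 × 5
828 = 2^2 × 3^2 × 23
LCM(1380, 228, 180, 828) = 2^2 × 3^2 × 5 × 19 × 23 = 78660.
Smallest multiple of 78660 that is ≥ 284811: ⌈284811/78660⌉ × 78660 = 4 × 78660 = 314640.

314640 minutes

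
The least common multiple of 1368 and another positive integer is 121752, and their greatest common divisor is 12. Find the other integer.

1068

gcd × lcm = product of the two integers, so the other integer is (12 × 121752) / 1368 = 1068.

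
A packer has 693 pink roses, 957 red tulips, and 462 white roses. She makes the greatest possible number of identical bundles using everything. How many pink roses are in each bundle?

21

Number of bundles = gcd(693, 957, 462).
693 = 3^2 × 7 × 11
957 = 3 × 11 × 29
462 = 2 × 3 × 7 × 11
gcd(693, 957, 462) = 3 × 11 = 33.
pink roses per bundle = 693 / 33 = 21.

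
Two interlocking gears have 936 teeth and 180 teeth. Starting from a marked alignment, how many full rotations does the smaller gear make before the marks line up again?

26 rotations

All finish a whole number of cycles simultaneously at t = LCM of the periods.
936 = 2^3 × 3^2 × 13
180 = 2^2 × 3^2 × 5
LCM(936, 180) = 2^3 × 3^2 × 5 × 13 = 4680.
Rotations for period 180: 4680 / 180 = 26.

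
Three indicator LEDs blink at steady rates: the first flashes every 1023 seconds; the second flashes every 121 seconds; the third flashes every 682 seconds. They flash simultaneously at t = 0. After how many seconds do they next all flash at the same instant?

22506 seconds

They coincide at every common multiple of the periods; the first is the LCM.
1023 = 3 × 11 × 31
121 = 11^2
682 = 2 × 11 × 31
LCM(1023, 121, 682) = 2 × 3 × 11^2 × 31 = 22506.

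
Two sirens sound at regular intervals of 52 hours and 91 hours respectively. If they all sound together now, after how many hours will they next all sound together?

The first simultaneous occurrence is after LCM of the individual periods.
52 = 2^2 × 13
91 = 7 × 13
LCM(52, 91) = 2^2 × 7 × 13 = 364.

364 hours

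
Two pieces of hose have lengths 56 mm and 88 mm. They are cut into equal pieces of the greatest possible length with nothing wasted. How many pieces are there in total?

18

Piece length = gcd(56, 88).
56 = 2^3 × 7
88 = 2^3 × 11
gcd(56, 88) = 2^3 = 8.
Total pieces = 56/8 + 88/8 = 7 + 11 = 18.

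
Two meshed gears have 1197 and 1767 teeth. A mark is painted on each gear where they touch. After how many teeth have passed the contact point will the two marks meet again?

37107 teeth

The first simultaneous occurrence is after LCM of the individual periods.
1197 = 3^2 × 7 × 19
1767 = 3 × 19 × 31
LCM(1197, 1767) = 3^2 × 7 × 19 × 31 = 37107.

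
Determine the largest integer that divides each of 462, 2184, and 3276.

462 = 2 × 3 × 7 × 11
2184 = 2^3 × 3 × 7 × 13
3276 = 2^2 × 3^2 × 7 × 13
gcd(462, 2184, 3276) = 2 × 3 × 7 = 42.

42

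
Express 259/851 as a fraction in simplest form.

7/23

259 = 7 × 37
851 = 23 × 37
gcd(259, 851) = 37.
Divide numerator and denominator by 37: 259/851 = 7/23.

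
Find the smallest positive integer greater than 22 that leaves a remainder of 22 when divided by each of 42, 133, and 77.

8800

N − 22 must be a common multiple of 42, 133, and 77.
42 = 2 × 3 × 7
133 = 7 × 19
77 = 7 × 11
LCM(42, 133, 77) = 2 × 3 × 7 × 11 × 19 = 8778.
Smallest N > 22 is LCM + 22 = 8778 + 22 = 8800.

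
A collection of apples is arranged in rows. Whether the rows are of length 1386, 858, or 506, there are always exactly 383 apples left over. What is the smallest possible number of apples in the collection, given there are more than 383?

414797

N − 383 must be a common multiple of 1386, 858, and 506.
1386 = 2 × 3^2 × 7 × 11
858 = 2 × 3 × 11 × 13
506 = 2 × 11 × 23
LCM(1386, 858, 506) = 2 × 3^2 × 7 × 11 × 13 × 23 = 414414.
Smallest N > 383 is LCM + 383 = 414414 + 383 = 414797.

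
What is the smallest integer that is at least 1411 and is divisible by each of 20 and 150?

The integer must be a common multiple of 20 and 150, so a multiple of their LCM.
20 = 2^2 × 5
150 = 2 × 3 × 5^2
LCM(20, 150) = 2^2 × 3 × 5^2 = 300.
Smallest multiple of 300 that is ≥ 1411: ⌈1411/300⌉ × 300 = 5 × 300 = 1500.

1500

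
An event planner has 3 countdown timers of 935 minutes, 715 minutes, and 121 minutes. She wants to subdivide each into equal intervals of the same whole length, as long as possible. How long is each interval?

11 minutes

The interval must divide each timer length; the longest such is the gcd.
935 = 5 × 11 × 17
715 = 5 × 11 × 13
121 = 11^2
gcd(935, 715, 121) = 11.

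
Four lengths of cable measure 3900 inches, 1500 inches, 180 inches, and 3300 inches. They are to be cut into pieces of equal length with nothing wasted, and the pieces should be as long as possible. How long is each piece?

60 inches

The greatest length dividing all of 3900, 1500, 180, and 3300 is their gcd.
3900 = 2^2 × 3 × 5^2 × 13
1500 = 2^2 × 3 × 5^3
180 = 2^2 × 3^2 × 5
3300 = 2^2 × 3 × 5^2 × 11
gcd(3900, 1500, 180, 3300) = 2^2 × 3 × 5 = 60.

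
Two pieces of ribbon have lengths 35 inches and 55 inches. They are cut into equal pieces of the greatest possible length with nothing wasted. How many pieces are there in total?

Piece length = gcd(35, 55).
35 = 5 × 7
55 = 5 × 11
gcd(35, 55) = 5.
Total pieces = 35/5 + 55/5 = 7 + 11 = 18.

18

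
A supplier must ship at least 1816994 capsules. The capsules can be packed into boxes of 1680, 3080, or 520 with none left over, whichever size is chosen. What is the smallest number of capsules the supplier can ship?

1921920

The number of capsules must be a common multiple of 1680, 3080, and 520, so a multiple of their LCM.
1680 = 2^4 × 3 × 5 × 7
3080 = 2^3 × 5 × 7 × 11
520 = 2^3 × 5 × 13
LCM(1680, 3080, 520) = 2^4 × 3 × 5 × 7 × 11 × 13 = 240240.
Smallest multiple of 240240 that is ≥ 1816994: ⌈1816994/240240⌉ × 240240 = 8 × 240240 = 1921920.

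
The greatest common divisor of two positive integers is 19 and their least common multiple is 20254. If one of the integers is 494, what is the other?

779

For two integers, gcd × lcm = product, so the other is (19 × 20254) / 494 = 384826 / 494 = 779.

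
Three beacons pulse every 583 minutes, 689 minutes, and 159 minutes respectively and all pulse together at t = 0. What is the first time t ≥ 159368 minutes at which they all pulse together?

181896 minutes

Joint pulses occur at multiples of LCM(583, 689, 159).
583 = 11 × 53
689 = 13 × 53
159 = 3 × 53
LCM(583, 689, 159) = 3 × 11 × 13 × 53 = 22737.
Smallest multiple of 22737 that is ≥ 159368: ⌈159368/22737⌉ × 22737 = 8 × 22737 = 181896.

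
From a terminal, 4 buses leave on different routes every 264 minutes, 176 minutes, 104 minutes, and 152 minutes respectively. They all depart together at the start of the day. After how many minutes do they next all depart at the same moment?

130416 minutes

The first simultaneous occurrence is after LCM of the individual periods.
264 = 2^3 × 3 × 11
176 = 2^4 × 11
104 = 2^3 × 13
152 = 2^3 × 19
LCM(264, 176, 104, 152) = 2^4 × 3 × 11 × 13 × 19 = 130416.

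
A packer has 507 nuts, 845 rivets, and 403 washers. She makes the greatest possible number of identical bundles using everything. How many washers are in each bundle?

Number of bundles = gcd(507, 845, 403).
507 = 3 × 13^2
845 = 5 × 13^2
403 = 13 × 31
gcd(507, 845, 403) = 13.
washers per bundle = 403 / 13 = 31.

31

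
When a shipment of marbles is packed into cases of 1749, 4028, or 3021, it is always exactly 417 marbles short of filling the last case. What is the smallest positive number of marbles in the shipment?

Being 417 short of a full case of size k means N ≡ −417 (mod k), i.e. N + 417 is a multiple of each size.
1749 = 3 × 11 × 53
4028 = 2^2 × 19 × 53
3021 = 3 × 19 × 53
LCM(1749, 4028, 3021) = 2^2 × 3 × 11 × 19 × 53 = 132924.
Smallest positive N is 132924 − 417 = 132507.

132507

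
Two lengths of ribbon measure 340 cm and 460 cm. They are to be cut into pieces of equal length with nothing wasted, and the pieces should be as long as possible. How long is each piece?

20 cm

Each piece length must divide every original length, so the longest possible is gcd(340, 460).
340 = 2^2 × 5 × 17
460 = 2^2 × 5 × 23
gcd(340, 460) = 2^2 × 5 = 20.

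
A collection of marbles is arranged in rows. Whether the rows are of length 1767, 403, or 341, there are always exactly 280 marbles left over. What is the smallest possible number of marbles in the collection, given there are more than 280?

N − 280 must be a common multiple of 1767, 403, and 341.
1767 = 3 × 19 × 31
403 = 13 × 31
341 = 11 × 31
LCM(1767, 403, 341) = 3 × 11 × 13 × 19 × 31 = 252681.
Smallest N > 280 is LCM + 280 = 252681 + 280 = 252961.

252961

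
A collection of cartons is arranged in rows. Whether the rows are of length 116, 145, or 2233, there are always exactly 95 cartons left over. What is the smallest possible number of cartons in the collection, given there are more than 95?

N − 95 must be a common multiple of 116, 145, and 2233.
116 = 2^2 × 29
145 = 5 × 29
2233 = 7 × 11 × 29
LCM(116, 145, 2233) = 2^2 × 5 × 7 × 11 × 29 = 44660.
Smallest N > 95 is LCM + 95 = 44660 + 95 = 44755.

44755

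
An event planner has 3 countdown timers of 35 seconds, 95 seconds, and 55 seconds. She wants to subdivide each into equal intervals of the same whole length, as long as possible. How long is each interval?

5 seconds

The interval must divide each timer length; the longest such is the gcd.
35 = 5 × 7
95 = 5 × 19
55 = 5 × 11
gcd(35, 95, 55) = 5.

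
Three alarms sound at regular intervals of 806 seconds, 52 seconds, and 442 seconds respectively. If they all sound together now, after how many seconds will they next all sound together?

They coincide at every common multiple of the periods; the first is the LCM.
806 = 2 × 13 × 31
52 = 2^2 × 13
442 = 2 × 13 × 17
LCM(806, 52, 442) = 2^2 × 13 × 17 × 31 = 27404.

27404 seconds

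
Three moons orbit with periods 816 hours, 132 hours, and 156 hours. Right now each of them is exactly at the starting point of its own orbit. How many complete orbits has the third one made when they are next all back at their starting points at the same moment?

748 orbits

They are all back at their starting positions together after one LCM of the periods.
816 = 2^4 × 3 × 17
132 = 2^2 × 3 × 11
156 = 2^2 × 3 × 13
LCM(816, 132, 156) = 2^4 × 3 × 11 × 13 × 17 = 116688.
Orbits for period 156: 116688 / 156 = 748.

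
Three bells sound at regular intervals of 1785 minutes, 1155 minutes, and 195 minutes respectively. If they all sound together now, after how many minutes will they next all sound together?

They coincide at every common multiple of the periods; the first is the LCM.
1785 = 3 × 5 × 7 × 17
1155 = 3 × 5 × 7 × 11
195 = 3 × 5 × 13
LCM(1785, 1155, 195) = 3 × 5 × 7 × 11 × 13 × 17 = 255255.

255255 minutes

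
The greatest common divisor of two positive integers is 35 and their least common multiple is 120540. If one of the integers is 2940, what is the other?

1435

For two integers, gcd × lcm = product, so the other is (35 × 120540) / 2940 = 4218900 / 2940 = 1435.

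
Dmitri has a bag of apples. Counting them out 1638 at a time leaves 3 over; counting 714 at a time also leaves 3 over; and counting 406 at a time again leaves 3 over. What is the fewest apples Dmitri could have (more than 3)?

807537

N − 3 must be a common multiple of 1638, 714, and 406.
1638 = 2 × 3^2 × 7 × 13
714 = 2 × 3 × 7 × 17
406 = 2 × 7 × 29
LCM(1638, 714, 406) = 2 × 3^2 × 7 × 13 × 17 × 29 = 807534.
Smallest N > 3 is LCM + 3 = 807534 + 3 = 807537.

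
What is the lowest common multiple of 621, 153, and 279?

327267

621 = 3^3 × 23
153 = 3^2 × 17
279 = 3^2 × 31
LCM(621, 153, 279) = 3^3 × 17 × 23 × 31 = 327267.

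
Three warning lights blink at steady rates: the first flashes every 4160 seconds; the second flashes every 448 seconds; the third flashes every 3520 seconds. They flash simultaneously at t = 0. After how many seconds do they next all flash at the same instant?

320320 seconds

The first simultaneous occurrence is after LCM of the individual periods.
4160 = 2^6 × 5 × 13
448 = 2^6 × 7
3520 = 2^6 × 5 × 11
LCM(4160, 448, 3520) = 2^6 × 5 × 7 × 11 × 13 = 320320.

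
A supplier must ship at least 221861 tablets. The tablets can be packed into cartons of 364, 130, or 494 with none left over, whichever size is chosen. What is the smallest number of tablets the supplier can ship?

242060

The number of tablets must be a common multiple of 364, 130, and 494, so a multiple of their LCM.
364 = 2^2 × 7 × 13
130 = 2 × 5 × 13
494 = 2 × 13 × 19
LCM(364, 130, 494) = 2^2 × 5 × 7 × 13 × 19 = 34580.
Smallest multiple of 34580 that is ≥ 221861: ⌈221861/34580⌉ × 34580 = 7 × 34580 = 242060.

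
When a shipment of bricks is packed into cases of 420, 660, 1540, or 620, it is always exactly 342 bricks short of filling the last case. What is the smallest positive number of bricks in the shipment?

142878

Being 342 short of a full case of size k means N ≡ −342 (mod k), i.e. N + 342 is a multiple of each size.
420 = 2^2 × 3 × 5 × 7
660 = 2^2 × 3 × 5 × 11
1540 = 2^2 × 5 × 7 × 11
620 = 2^2 × 5 × 31
LCM(420, 660, 1540, 620) = 2^2 × 3 × 5 × 7 × 11 × 31 = 143220.
Smallest positive N is 143220 − 342 = 142878.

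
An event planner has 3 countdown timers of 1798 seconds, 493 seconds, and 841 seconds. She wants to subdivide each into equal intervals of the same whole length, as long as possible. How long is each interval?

29 seconds

The interval must divide each timer length; the longest such is the gcd.
1798 = 2 × 29 × 31
493 = 17 × 29
841 = 29^2
gcd(1798, 493, 841) = 29.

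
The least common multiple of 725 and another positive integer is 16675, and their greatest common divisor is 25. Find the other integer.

575

gcd × lcm = product of the two integers, so the other integer is (25 × 16675) / 725 = 575.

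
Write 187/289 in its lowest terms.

187 = 11 × 17
289 = 17^2
gcd(187, 289) = 17.
Divide numerator and denominator by 17: 187/289 = 11/17.

11/17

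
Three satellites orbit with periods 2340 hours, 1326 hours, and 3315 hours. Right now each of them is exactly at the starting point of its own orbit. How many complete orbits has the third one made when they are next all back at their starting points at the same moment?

12 orbits

All finish a whole number of cycles simultaneously at t = LCM of the periods.
2340 = 2^2 × 3^2 × 5 × 13
1326 = 2 × 3 × 13 × 17
3315 = 3 × 5 × 13 × 17
LCM(2340, 1326, 3315) = 2^2 × 3^2 × 5 × 13 × 17 = 39780.
Orbits for period 3315: 39780 / 3315 = 12.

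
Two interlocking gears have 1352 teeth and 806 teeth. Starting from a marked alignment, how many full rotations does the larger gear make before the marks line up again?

31 rotations

The first common completion time is the LCM of the periods.
1352 = 2^3 × 13^2
806 = 2 × 13 × 31
LCM(1352, 806) = 2^3 × 13^2 × 31 = 41912.
Rotations for period 1352: 41912 / 1352 = 31.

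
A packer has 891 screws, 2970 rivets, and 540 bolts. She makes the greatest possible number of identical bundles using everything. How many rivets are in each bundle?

110

Number of bundles = gcd(891, 2970, 540).
891 = 3^4 × 11
2970 = 2 × 3^3 × 5 × 11
540 = 2^2 × 3^3 × 5
gcd(891, 2970, 540) = 3^3 = 27.
rivets per bundle = 2970 / 27 = 110.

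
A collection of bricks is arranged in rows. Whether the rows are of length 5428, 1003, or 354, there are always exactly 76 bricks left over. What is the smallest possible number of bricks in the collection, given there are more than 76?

276904

N − 76 must be a common multiple of 5428, 1003, and 354.
5428 = 2^2 × 23 × 59
1003 = 17 × 59
354 = 2 × 3 × 59
LCM(5428, 1003, 354) = 2^2 × 3 × 17 × 23 × 59 = 276828.
Smallest N > 76 is LCM + 76 = 276828 + 76 = 276904.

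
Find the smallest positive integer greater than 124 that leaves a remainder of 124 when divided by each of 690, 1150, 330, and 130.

N − 124 must be a common multiple of 690, 1150, 330, and 130.
690 = 2 × 3 × 5 × 23
1150 = 2 × 5^2 × 23
330 = 2 × 3 × 5 × 11
130 = 2 × 5 × 13
LCM(690, 1150, 330, 130) = 2 × 3 × 5^2 × 11 × 13 × 23 = 493350.
Smallest N > 124 is LCM + 124 = 493350 + 124 = 493474.

493474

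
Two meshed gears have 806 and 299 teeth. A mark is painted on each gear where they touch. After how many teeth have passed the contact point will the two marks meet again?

18538 teeth

We need the least common multiple of the intervals.
806 = 2 × 13 × 31
299 = 13 × 23
LCM(806, 299) = 2 × 13 × 23 × 31 = 18538.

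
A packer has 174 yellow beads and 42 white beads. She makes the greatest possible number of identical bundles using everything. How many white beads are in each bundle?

Number of bundles = gcd(174, 42).
174 = 2 × 3 × 29
42 = 2 × 3 × 7
gcd(174, 42) = 2 × 3 = 6.
white beads per bundle = 42 / 6 = 7.

7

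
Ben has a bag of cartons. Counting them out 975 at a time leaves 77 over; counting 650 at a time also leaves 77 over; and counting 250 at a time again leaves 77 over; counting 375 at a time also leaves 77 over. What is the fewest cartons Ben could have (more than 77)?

9827

N − 77 must be a common multiple of 975, 650, 250, and 375.
975 = 3 × 5^2 × 13
650 = 2 × 5^2 × 13
250 = 2 × 5^3
375 = 3 × 5^3
LCM(975, 650, 250, 375) = 2 × 3 × 5^3 × 13 = 9750.
Smallest N > 77 is LCM + 77 = 9750 + 77 = 9827.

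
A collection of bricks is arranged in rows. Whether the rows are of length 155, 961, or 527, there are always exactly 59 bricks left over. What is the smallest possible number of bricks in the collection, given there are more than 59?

81744

N − 59 must be a common multiple of 155, 961, and 527.
155 = 5 × 31
961 = 31^2
527 = 17 × 31
LCM(155, 961, 527) = 5 × 17 × 31^2 = 81685.
Smallest N > 59 is LCM + 59 = 81685 + 59 = 81744.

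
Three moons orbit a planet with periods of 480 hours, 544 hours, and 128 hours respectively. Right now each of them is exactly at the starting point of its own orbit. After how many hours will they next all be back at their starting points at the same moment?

32640 hours

The first simultaneous occurrence is after LCM of the individual periods.
480 = 2^5 × 3 × 5
544 = 2^5 × 17
128 = 2^7
LCM(480, 544, 128) = 2^7 × 3 × 5 × 17 = 32640.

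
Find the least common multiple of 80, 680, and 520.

80 = 2^4 × 5
680 = 2^3 × 5 × 17
520 = 2^3 × 5 × 13
LCM(80, 680, 520) = 2^4 × 5 × 13 × 17 = 17680.

17680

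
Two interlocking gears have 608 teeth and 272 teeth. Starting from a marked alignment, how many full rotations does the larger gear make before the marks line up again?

17 rotations

All finish a whole number of cycles simultaneously at t = LCM of the periods.
608 = 2^5 × 19
272 = 2^4 × 17
LCM(608, 272) = 2^5 × 17 × 19 = 10336.
Rotations for period 608: 10336 / 608 = 17.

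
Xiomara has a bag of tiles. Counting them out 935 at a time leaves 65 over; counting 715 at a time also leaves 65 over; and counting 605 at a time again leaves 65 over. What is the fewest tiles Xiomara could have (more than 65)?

133770

N − 65 must be a common multiple of 935, 715, and 605.
935 = 5 × 11 × 17
715 = 5 × 11 × 13
605 = 5 × 11^2
LCM(935, 715, 605) = 5 × 11^2 × 13 × 17 = 133705.
Smallest N > 65 is LCM + 65 = 133705 + 65 = 133770.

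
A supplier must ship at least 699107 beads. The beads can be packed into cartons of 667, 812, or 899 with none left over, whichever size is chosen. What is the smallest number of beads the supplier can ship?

The number of beads must be a common multiple of 667, 812, and 899, so a multiple of their LCM.
667 = 23 × 29
812 = 2^2 × 7 × 29
899 = 29 × 31
LCM(667, 812, 899) = 2^2 × 7 × 23 × 29 × 31 = 578956.
Smallest multiple of 578956 that is ≥ 699107: ⌈699107/578956⌉ × 578956 = 2 × 578956 = 1157912.

1157912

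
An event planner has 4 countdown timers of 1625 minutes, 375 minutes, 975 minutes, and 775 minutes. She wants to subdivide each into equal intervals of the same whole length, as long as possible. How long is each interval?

25 minutes

The interval must divide each timer length; the longest such is the gcd.
1625 = 5^3 × 13
375 = 3 × 5^3
975 = 3 × 5^2 × 13
775 = 5^2 × 31
gcd(1625, 375, 975, 775) = 5^2 = 25.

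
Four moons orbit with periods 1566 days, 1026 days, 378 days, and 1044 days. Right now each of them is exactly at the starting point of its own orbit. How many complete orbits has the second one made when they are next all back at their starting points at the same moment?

406 orbits

All finish a whole number of cycles simultaneously at t = LCM of the periods.
1566 = 2 × 3^3 × 29
1026 = 2 × 3^3 × 19
378 = 2 × 3^3 × 7
1044 = 2^2 × 3^2 × 29
LCM(1566, 1026, 378, 1044) = 2^2 × 3^3 × 7 × 19 × 29 = 416556.
Orbits for period 1026: 416556 / 1026 = 406.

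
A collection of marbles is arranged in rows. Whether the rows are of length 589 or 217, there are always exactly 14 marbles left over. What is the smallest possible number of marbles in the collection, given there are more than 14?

4137

N − 14 must be a common multiple of 589 and 217.
589 = 19 × 31
217 = 7 × 31
LCM(589, 217) = 7 × 19 × 31 = 4123.
Smallest N > 14 is LCM + 14 = 4123 + 14 = 4137.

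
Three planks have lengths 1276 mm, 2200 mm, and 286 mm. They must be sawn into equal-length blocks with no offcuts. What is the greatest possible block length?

This is the greatest common divisor of 1276, 2200, and 286.
1276 = 2^2 × 11 × 29
2200 = 2^3 × 5^2 × 11
286 = 2 × 11 × 13
gcd(1276, 2200, 286) = 2 × 11 = 22.

22 mm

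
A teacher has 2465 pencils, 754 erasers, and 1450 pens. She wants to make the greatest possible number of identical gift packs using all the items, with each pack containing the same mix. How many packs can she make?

The pack count must divide each quantity, so the greatest is gcd(2465, 754, 1450).
2465 = 5 × 17 × 29
754 = 2 × 13 × 29
1450 = 2 × 5^2 × 29
gcd(2465, 754, 1450) = 29.

29 packs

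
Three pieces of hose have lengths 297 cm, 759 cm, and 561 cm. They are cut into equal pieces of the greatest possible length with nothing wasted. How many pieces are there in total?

Piece length = gcd(297, 759, 561).
297 = 3^3 × 11
759 = 3 × 11 × 23
561 = 3 × 11 × 17
gcd(297, 759, 561) = 3 × 11 = 33.
Total pieces = 297/33 + 759/33 + 561/33 = 9 + 23 + 17 = 49.

49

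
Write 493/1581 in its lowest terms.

29/93

493 = 17 × 29
1581 = 3 × 17 × 31
gcd(493, 1581) = 17.
Divide numerator and denominator by 17: 493/1581 = 29/93.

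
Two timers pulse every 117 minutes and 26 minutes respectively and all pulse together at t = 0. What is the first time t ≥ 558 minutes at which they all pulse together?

702 minutes

Joint pulses occur at multiples of LCM(117, 26).
117 = 3^2 × 13
26 = 2 × 13
LCM(117, 26) = 2 × 3^2 × 13 = 234.
Smallest multiple of 234 that is ≥ 558: ⌈558/234⌉ × 234 = 3 × 234 = 702.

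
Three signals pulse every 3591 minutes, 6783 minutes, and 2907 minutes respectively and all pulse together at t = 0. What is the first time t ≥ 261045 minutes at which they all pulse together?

305235 minutes

Joint pulses occur at multiples of LCM(3591, 6783, 2907).
3591 = 3^3 × 7 × 19
6783 = 3 × 7 × 17 × 19
2907 = 3^2 × 17 × 19
LCM(3591, 6783, 2907) = 3^3 × 7 × 17 × 19 = 61047.
Smallest multiple of 61047 that is ≥ 261045: ⌈261045/61047⌉ × 61047 = 5 × 61047 = 305235.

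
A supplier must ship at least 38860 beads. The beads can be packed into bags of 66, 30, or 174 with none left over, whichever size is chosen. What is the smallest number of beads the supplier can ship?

The number of beads must be a common multiple of 66, 30, and 174, so a multiple of their LCM.
66 = 2 × 3 × 11
30 = 2 × 3 × 5
174 = 2 × 3 × 29
LCM(66, 30, 174) = 2 × 3 × 5 × 11 × 29 = 9570.
Smallest multiple of 9570 that is ≥ 38860: ⌈38860/9570⌉ × 9570 = 5 × 9570 = 47850.

47850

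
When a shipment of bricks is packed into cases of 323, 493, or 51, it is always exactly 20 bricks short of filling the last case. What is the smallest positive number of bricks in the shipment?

28081

Being 20 short of a full case of size k means N ≡ −20 (mod k), i.e. N + 20 is a multiple of each size.
323 = 17 × 19
493 = 17 × 29
51 = 3 × 17
LCM(323, 493, 51) = 3 × 17 × 19 × 29 = 28101.
Smallest positive N is 28101 − 20 = 28081.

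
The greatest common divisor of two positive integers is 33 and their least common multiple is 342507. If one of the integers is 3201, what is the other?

For two integers, gcd × lcm = product, so the other is (33 × 342507) / 3201 = 11302731 / 3201 = 3531.

3531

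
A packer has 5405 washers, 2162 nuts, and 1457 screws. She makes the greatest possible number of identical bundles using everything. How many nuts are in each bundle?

46

Number of bundles = gcd(5405, 2162, 1457).
5405 = 5 × 23 × 47
2162 = 2 × 23 × 47
1457 = 31 × 47
gcd(5405, 2162, 1457) = 47.
nuts per bundle = 2162 / 47 = 46.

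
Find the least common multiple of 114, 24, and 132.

114 = 2 × 3 × 19
24 = 2^3 × 3
132 = 2^2 × 3 × 11
LCM(114, 24, 132) = 2^3 × 3 × 11 × 19 = 5016.

5016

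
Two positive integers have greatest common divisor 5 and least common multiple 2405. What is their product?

For any two positive integers, gcd × lcm = product = 5 × 2405 = 12025.

12025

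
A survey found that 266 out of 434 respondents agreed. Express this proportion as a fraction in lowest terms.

19/31

266 = 2 × 7 × 19
434 = 2 × 7 × 31
gcd(266, 434) = 2 × 7 = 14.
Divide numerator and denominator by 14: 266/434 = 19/31.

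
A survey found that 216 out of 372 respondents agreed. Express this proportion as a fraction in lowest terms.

216 = 2^3 × 3^3
372 = 2^2 × 3 × 31
gcd(216, 372) = 2^2 × 3 = 12.
Divide numerator and denominator by 12: 216/372 = 18/31.

18/31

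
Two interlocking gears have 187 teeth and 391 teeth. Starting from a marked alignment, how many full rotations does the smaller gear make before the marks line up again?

23 rotations

The first common completion time is the LCM of the periods.
187 = 11 × 17
391 = 17 × 23
LCM(187, 391) = 11 × 17 × 23 = 4301.
Rotations for period 187: 4301 / 187 = 23.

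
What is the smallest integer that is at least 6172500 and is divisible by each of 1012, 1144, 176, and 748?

The integer must be a common multiple of 1012, 1144, 176, and 748, so a multiple of their LCM.
1012 = 2^2 × 11 × 23
1144 = 2^3 × 11 × 13
176 = 2^4 × 11
748 = 2^2 × 11 × 17
LCM(1012, 1144, 176, 748) = 2^4 × 11 × 13 × 17 × 23 = 894608.
Smallest multiple of 894608 that is ≥ 6172500: ⌈6172500/894608⌉ × 894608 = 7 × 894608 = 6262256.

6262256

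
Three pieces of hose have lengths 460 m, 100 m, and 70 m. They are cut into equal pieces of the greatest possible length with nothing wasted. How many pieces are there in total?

Piece length = gcd(460, 100, 70).
460 = 2^2 × 5 × 23
100 = 2^2 × 5^2
70 = 2 × 5 × 7
gcd(460, 100, 70) = 2 × 5 = 10.
Total pieces = 460/10 + 100/10 + 70/10 = 46 + 10 + 7 = 63.

63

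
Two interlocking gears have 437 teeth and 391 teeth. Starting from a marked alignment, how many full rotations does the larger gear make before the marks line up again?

All finish a whole number of cycles simultaneously at t = LCM of the periods.
437 = 19 × 23
391 = 17 × 23
LCM(437, 391) = 17 × 19 × 23 = 7429.
Rotations for period 437: 7429 / 437 = 17.

17 rotations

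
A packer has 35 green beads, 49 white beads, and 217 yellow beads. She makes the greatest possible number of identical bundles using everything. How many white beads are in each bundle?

7

Number of bundles = gcd(35, 49, 217).
35 = 5 × 7
49 = 7^2
217 = 7 × 31
gcd(35, 49, 217) = 7.
white beads per bundle = 49 / 7 = 7.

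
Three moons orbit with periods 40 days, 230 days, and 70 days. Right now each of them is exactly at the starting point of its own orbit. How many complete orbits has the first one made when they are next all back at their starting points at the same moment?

The first common completion time is the LCM of the periods.
40 = 2^3 × 5
230 = 2 × 5 × 23
70 = 2 × 5 × 7
LCM(40, 230, 70) = 2^3 × 5 × 7 × 23 = 6440.
Orbits for period 40: 6440 / 40 = 161.

161 orbits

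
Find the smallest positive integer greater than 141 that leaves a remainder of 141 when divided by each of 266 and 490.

9451

N − 141 must be a common multiple of 266 and 490.
266 = 2 × 7 × 19
490 = 2 × 5 × 7^2
LCM(266, 490) = 2 × 5 × 7^2 × 19 = 9310.
Smallest N > 141 is LCM + 141 = 9310 + 141 = 9451.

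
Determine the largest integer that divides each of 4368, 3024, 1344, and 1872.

4368 = 2^4 × 3 × 7 × 13
3024 = 2^4 × 3^3 × 7
1344 = 2^6 × 3 × 7
1872 = 2^4 × 3^2 × 13
gcd(4368, 3024, 1344, 1872) = 2^4 × 3 = 48.

48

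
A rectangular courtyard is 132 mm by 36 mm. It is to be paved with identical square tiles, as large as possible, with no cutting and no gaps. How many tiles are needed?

Tile side = gcd(132, 36).
132 = 2^2 × 3 × 11
36 = 2^2 × 3^2
gcd(132, 36) = 2^2 × 3 = 12.
Tiles: (132/12) × (36/12) = 11 × 3 = 33.

33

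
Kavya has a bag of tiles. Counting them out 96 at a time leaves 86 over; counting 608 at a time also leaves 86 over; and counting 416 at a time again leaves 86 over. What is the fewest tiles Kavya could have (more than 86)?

23798

N − 86 must be a common multiple of 96, 608, and 416.
96 = 2^5 × 3
608 = 2^5 × 19
416 = 2^5 × 13
LCM(96, 608, 416) = 2^5 × 3 × 13 × 19 = 23712.
Smallest N > 86 is LCM + 86 = 23712 + 86 = 23798.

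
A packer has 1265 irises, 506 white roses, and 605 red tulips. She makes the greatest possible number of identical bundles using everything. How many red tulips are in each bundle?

55

Number of bundles = gcd(1265, 506, 605).
1265 = 5 × 11 × 23
506 = 2 × 11 × 23
605 = 5 × 11^2
gcd(1265, 506, 605) = 11.
red tulips per bundle = 605 / 11 = 55.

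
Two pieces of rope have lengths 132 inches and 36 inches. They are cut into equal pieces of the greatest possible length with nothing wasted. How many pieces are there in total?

14

Piece length = gcd(132, 36).
132 = 2^2 × 3 × 11
36 = 2^2 × 3^2
gcd(132, 36) = 2^2 × 3 = 12.
Total pieces = 132/12 + 36/12 = 11 + 3 = 14.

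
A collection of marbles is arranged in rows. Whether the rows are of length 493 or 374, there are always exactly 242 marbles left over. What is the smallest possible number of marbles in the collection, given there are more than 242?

N − 242 must be a common multiple of 493 and 374.
493 = 17 × 29
374 = 2 × 11 × 17
LCM(493, 374) = 2 × 11 × 17 × 29 = 10846.
Smallest N > 242 is LCM + 242 = 10846 + 242 = 11088.

11088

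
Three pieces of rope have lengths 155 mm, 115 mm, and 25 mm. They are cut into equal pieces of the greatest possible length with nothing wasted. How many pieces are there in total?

Piece length = gcd(155, 115, 25).
155 = 5 × 31
115 = 5 × 23
25 = 5^2
gcd(155, 115, 25) = 5.
Total pieces = 155/5 + 115/5 + 25/5 = 31 + 23 + 5 = 59.

59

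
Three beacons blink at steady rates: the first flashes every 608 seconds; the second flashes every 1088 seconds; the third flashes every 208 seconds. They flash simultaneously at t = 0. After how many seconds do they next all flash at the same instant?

268736 seconds

The first simultaneous occurrence is after LCM of the individual periods.
608 = 2^5 × 19
1088 = 2^6 × 17
208 = 2^4 × 13
LCM(608, 1088, 208) = 2^6 × 13 × 17 × 19 = 268736.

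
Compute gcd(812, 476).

28

812 = 2^2 × 7 × 29
476 = 2^2 × 7 × 17
gcd(812, 476) = 2^2 × 7 = 28.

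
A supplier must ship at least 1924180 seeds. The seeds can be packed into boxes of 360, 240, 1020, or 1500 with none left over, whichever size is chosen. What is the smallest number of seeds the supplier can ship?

The number of seeds must be a common multiple of 360, 240, 1020, and 1500, so a multiple of their LCM.
360 = 2^3 × 3^2 × 5
240 = 2^4 × 3 × 5
1020 = 2^2 × 3 × 5 × 17
1500 = 2^2 × 3 × 5^3
LCM(360, 240, 1020, 1500) = 2^4 × 3^2 × 5^3 × 17 = 306000.
Smallest multiple of 306000 that is ≥ 1924180: ⌈1924180/306000⌉ × 306000 = 7 × 306000 = 2142000.

2142000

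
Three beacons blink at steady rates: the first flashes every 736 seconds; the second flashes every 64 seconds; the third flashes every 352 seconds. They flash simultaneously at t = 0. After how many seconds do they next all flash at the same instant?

16192 seconds

We need the least common multiple of the intervals.
736 = 2^5 × 23
64 = 2^6
352 = 2^5 × 11
LCM(736, 64, 352) = 2^6 × 11 × 23 = 16192.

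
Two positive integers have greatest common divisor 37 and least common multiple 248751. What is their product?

For any two positive integers, gcd × lcm = product = 37 × 248751 = 9203787.

9203787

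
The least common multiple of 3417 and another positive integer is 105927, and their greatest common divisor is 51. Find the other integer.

1581

gcd × lcm = product of the two integers, so the other integer is (51 × 105927) / 3417 = 1581.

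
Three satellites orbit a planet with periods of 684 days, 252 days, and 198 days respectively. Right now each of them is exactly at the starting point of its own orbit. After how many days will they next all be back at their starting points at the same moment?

The first simultaneous occurrence is after LCM of the individual periods.
684 = 2^2 × 3^2 × 19
252 = 2^2 × 3^2 × 7
198 = 2 × 3^2 × 11
LCM(684, 252, 198) = 2^2 × 3^2 × 7 × 11 × 19 = 52668.

52668 days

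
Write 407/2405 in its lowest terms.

407 = 11 × 37
2405 = 5 × 13 × 37
gcd(407, 2405) = 37.
Divide numerator and denominator by 37: 407/2405 = 11/65.

11/65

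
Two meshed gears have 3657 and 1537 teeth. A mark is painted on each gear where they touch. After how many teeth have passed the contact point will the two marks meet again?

The first simultaneous occurrence is after LCM of the individual periods.
3657 = 3 × 23 × 53
1537 = 29 × 53
LCM(3657, 1537) = 3 × 23 × 29 × 53 = 106053.

106053 teeth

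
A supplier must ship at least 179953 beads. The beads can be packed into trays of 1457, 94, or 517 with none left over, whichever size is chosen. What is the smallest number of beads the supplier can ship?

192324

The number of beads must be a common multiple of 1457, 94, and 517, so a multiple of their LCM.
1457 = 31 × 47
94 = 2 × 47
517 = 11 × 47
LCM(1457, 94, 517) = 2 × 11 × 31 × 47 = 32054.
Smallest multiple of 32054 that is ≥ 179953: ⌈179953/32054⌉ × 32054 = 6 × 32054 = 192324.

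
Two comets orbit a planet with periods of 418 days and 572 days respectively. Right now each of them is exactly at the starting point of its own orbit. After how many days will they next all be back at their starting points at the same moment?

10868 days

They coincide at every common multiple of the periods; the first is the LCM.
418 = 2 × 11 × 19
572 = 2^2 × 11 × 13
LCM(418, 572) = 2^2 × 11 × 13 × 19 = 10868.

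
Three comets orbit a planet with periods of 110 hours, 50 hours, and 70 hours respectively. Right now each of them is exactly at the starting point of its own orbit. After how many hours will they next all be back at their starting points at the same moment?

We need the least common multiple of the intervals.
110 = 2 × 5 × 11
50 = 2 × 5^2
70 = 2 × 5 × 7
LCM(110, 50, 70) = 2 × 5^2 × 7 × 11 = 3850.

3850 hours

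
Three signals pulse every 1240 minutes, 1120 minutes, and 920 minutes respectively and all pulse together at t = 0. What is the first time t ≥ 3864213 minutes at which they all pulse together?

Joint pulses occur at multiples of LCM(1240, 1120, 920).
1240 = 2^3 × 5 × 31
1120 = 2^5 × 5 × 7
920 = 2^3 × 5 × 23
LCM(1240, 1120, 920) = 2^5 × 5 × 7 × 23 × 31 = 798560.
Smallest multiple of 798560 that is ≥ 3864213: ⌈3864213/798560⌉ × 798560 = 5 × 798560 = 3992800.

3992800 minutes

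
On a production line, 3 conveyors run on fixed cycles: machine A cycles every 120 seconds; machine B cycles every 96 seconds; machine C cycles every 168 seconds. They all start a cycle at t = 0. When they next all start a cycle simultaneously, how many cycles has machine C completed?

20 cycles

All finish a whole number of cycles simultaneously at t = LCM of the periods.
120 = 2^3 × 3 × 5
96 = 2^5 × 3
168 = 2^3 × 3 × 7
LCM(120, 96, 168) = 2^5 × 3 × 5 × 7 = 3360.
Cycles for period 168: 3360 / 168 = 20.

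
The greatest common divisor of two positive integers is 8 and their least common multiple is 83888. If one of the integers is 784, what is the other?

856

For two integers, gcd × lcm = product, so the other is (8 × 83888) / 784 = 671104 / 784 = 856.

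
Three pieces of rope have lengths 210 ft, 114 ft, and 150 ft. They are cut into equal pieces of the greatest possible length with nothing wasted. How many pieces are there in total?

79

Piece length = gcd(210, 114, 150).
210 = 2 × 3 × 5 × 7
114 = 2 × 3 × 19
150 = 2 × 3 × 5^2
gcd(210, 114, 150) = 2 × 3 = 6.
Total pieces = 210/6 + 114/6 + 150/6 = 35 + 19 + 25 = 79.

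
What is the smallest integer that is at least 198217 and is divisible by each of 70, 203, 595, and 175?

345100

The integer must be a common multiple of 70, 203, 595, and 175, so a multiple of their LCM.
70 = 2 × 5 × 7
203 = 7 × 29
595 = 5 × 7 × 17
175 = 5^2 × 7
LCM(70, 203, 595, 175) = 2 × 5^2 × 7 × 17 × 29 = 172550.
Smallest multiple of 172550 that is ≥ 198217: ⌈198217/172550⌉ × 172550 = 2 × 172550 = 345100.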